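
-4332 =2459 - 6791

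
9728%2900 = 1028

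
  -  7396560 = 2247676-9644236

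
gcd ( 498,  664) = 166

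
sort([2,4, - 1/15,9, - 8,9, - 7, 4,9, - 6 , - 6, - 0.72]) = [ - 8, - 7, - 6,-6,-0.72, - 1/15, 2,  4,4,9, 9,9]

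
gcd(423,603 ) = 9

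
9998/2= 4999 =4999.00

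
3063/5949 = 1021/1983 =0.51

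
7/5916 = 7/5916 = 0.00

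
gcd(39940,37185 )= 5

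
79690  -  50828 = 28862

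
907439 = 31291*29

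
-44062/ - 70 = 629 + 16/35   =  629.46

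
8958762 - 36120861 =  - 27162099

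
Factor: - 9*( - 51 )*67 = 30753= 3^3*17^1*67^1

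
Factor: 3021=3^1*19^1*53^1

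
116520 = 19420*6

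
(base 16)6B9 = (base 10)1721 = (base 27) 29K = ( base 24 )2nh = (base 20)461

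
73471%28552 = 16367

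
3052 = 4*763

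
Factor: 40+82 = 122 = 2^1*61^1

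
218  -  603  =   - 385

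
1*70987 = 70987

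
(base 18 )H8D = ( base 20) e35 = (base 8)13041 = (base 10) 5665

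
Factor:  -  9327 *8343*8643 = -672556436523 = -3^6*43^1 *67^1*103^1*3109^1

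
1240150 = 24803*50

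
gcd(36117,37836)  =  9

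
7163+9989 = 17152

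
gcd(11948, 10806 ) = 2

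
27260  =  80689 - 53429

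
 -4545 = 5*(  -  909)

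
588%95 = 18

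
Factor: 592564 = 2^2*7^1*21163^1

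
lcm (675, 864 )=21600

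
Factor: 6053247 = 3^2*71^1*9473^1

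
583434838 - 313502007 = 269932831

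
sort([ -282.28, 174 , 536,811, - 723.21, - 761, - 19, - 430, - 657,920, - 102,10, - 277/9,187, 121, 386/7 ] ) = [ - 761, - 723.21, - 657, - 430,  -  282.28, - 102,- 277/9, - 19 , 10,386/7,  121,174, 187, 536,811,920]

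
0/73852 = 0 = 0.00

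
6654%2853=948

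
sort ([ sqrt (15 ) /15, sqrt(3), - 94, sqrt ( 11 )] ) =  [ - 94,sqrt (15 )/15,sqrt( 3 ) , sqrt ( 11 )]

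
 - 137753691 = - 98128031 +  - 39625660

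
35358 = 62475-27117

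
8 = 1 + 7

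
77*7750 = 596750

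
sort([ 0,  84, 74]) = [ 0,  74, 84] 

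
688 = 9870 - 9182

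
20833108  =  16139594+4693514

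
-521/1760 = - 521/1760= - 0.30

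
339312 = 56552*6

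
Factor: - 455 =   -  5^1 * 7^1 * 13^1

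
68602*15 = 1029030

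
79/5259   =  79/5259 = 0.02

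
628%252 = 124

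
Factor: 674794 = 2^1*337397^1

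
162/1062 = 9/59= 0.15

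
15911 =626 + 15285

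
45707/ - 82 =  - 45707/82 = - 557.40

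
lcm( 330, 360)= 3960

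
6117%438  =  423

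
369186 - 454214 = - 85028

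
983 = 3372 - 2389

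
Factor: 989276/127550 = 494638/63775 = 2^1* 5^ ( - 2)*23^1*2551^( - 1 )*10753^1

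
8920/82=4460/41 = 108.78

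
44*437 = 19228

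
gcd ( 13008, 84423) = 3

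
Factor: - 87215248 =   -  2^4*1013^1*5381^1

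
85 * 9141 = 776985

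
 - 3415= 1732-5147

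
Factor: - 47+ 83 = 2^2*3^2= 36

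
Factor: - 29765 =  - 5^1 * 5953^1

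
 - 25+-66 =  - 91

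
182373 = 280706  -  98333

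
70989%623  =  590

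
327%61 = 22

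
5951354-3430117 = 2521237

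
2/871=2/871=0.00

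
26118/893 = 26118/893 = 29.25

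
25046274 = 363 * 68998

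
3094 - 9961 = -6867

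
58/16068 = 29/8034 = 0.00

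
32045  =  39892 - 7847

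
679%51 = 16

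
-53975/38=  - 53975/38 = - 1420.39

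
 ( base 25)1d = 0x26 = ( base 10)38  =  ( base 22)1g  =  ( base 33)15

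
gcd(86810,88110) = 10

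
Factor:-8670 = - 2^1*3^1*5^1 * 17^2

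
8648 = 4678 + 3970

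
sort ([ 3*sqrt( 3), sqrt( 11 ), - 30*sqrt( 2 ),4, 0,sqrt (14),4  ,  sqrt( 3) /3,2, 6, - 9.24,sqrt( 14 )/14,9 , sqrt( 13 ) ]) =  [ - 30*sqrt (2),-9.24, 0,sqrt( 14 ) /14,sqrt( 3)/3,2, sqrt( 11 ), sqrt(13),sqrt( 14 ), 4, 4, 3 * sqrt(3 ),6,9] 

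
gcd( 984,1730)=2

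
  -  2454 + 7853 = 5399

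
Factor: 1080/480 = 9/4 = 2^(-2) *3^2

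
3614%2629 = 985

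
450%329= 121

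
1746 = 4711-2965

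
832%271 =19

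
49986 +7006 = 56992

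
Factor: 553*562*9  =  2797074 = 2^1*3^2 * 7^1*79^1 *281^1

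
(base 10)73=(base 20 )3d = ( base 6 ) 201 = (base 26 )2l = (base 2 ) 1001001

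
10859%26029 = 10859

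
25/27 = 25/27 = 0.93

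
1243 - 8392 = -7149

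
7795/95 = 1559/19  =  82.05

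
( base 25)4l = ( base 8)171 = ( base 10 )121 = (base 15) 81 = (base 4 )1321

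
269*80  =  21520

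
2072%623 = 203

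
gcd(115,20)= 5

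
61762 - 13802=47960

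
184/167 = 184/167 = 1.10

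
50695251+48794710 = 99489961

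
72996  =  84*869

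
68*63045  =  4287060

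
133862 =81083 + 52779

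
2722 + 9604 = 12326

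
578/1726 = 289/863  =  0.33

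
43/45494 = 1/1058 = 0.00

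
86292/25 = 86292/25 = 3451.68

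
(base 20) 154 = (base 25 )k4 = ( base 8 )770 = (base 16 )1f8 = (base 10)504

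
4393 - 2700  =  1693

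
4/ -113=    - 4/113  =  - 0.04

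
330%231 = 99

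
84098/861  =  12014/123  =  97.67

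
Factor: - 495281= - 523^1*947^1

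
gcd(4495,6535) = 5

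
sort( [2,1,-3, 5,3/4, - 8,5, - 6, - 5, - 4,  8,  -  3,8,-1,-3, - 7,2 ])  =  [ - 8, - 7, - 6, - 5, - 4,-3, - 3,- 3, - 1,3/4,1, 2, 2,5,5,  8,8]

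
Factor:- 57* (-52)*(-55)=-163020 = - 2^2*3^1 * 5^1  *11^1*13^1*19^1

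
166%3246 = 166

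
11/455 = 11/455 = 0.02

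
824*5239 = 4316936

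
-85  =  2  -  87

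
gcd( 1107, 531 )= 9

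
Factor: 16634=2^1*8317^1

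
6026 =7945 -1919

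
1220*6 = 7320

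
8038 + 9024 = 17062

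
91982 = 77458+14524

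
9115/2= 9115/2 = 4557.50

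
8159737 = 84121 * 97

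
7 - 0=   7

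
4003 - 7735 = -3732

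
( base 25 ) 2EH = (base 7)4500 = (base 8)3121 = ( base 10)1617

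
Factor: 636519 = 3^1*13^1*19^1*859^1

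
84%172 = 84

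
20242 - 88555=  - 68313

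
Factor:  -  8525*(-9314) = 79401850 = 2^1*5^2*11^1 *31^1*4657^1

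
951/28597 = 951/28597= 0.03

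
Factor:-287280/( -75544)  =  2^1*3^3*5^1*71^( - 1 ) =270/71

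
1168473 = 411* 2843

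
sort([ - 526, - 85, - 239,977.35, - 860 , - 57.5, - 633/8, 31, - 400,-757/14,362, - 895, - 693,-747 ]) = [ - 895, - 860, - 747,-693, - 526 , - 400, - 239 ,- 85 , - 633/8, - 57.5, - 757/14,31,362 , 977.35 ] 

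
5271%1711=138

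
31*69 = 2139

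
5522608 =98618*56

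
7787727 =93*83739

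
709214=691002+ 18212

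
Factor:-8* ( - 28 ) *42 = 2^6*3^1*7^2 = 9408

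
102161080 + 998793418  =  1100954498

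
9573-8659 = 914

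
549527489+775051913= 1324579402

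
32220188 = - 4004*( - 8047)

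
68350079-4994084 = 63355995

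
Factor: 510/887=2^1*3^1 * 5^1*17^1*887^( - 1)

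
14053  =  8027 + 6026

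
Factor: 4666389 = 3^1*7^1 * 13^1*17093^1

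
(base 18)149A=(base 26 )AKK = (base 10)7300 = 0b1110010000100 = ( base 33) 6N7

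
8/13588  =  2/3397 = 0.00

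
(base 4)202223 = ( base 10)2219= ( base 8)4253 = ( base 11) 1738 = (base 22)4cj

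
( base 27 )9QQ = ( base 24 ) cfh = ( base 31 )7i4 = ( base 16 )1c79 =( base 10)7289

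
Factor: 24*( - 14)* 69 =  - 23184 = - 2^4*3^2*7^1*23^1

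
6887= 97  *71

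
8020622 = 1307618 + 6713004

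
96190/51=1886+4/51  =  1886.08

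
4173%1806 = 561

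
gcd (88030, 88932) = 2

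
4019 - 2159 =1860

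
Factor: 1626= 2^1  *  3^1*271^1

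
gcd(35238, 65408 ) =14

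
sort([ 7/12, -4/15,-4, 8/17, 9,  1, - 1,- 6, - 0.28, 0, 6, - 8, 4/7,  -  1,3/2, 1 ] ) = [ - 8, - 6, - 4, - 1, - 1, - 0.28,-4/15, 0, 8/17, 4/7, 7/12,1,1,  3/2,6,9] 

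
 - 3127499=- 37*84527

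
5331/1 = 5331 = 5331.00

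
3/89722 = 3/89722 = 0.00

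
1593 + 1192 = 2785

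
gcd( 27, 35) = 1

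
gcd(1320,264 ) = 264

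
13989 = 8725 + 5264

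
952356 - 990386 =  - 38030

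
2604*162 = 421848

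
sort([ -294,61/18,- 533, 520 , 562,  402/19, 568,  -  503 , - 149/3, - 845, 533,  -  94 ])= [  -  845, - 533,-503,- 294,  -  94,- 149/3,  61/18, 402/19, 520, 533, 562, 568 ] 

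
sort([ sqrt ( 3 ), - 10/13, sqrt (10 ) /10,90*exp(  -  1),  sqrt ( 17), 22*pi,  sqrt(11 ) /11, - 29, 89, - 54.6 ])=[ - 54.6, - 29, - 10/13, sqrt( 11)/11,  sqrt( 10 )/10,sqrt( 3), sqrt( 17 ) , 90*exp( - 1), 22*pi, 89]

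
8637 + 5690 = 14327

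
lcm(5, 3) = 15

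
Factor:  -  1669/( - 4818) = 2^( - 1)*3^( - 1 )*11^( - 1) * 73^(-1)*1669^1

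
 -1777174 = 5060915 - 6838089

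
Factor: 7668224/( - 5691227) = - 2^9 * 17^1*83^ (  -  1) * 191^ ( - 1 ) * 359^ ( - 1 )*881^1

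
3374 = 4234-860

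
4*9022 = 36088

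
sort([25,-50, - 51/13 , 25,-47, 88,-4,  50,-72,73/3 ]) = [ - 72, - 50, - 47, - 4, - 51/13, 73/3, 25, 25, 50, 88]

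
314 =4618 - 4304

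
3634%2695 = 939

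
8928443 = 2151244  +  6777199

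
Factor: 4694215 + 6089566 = 97^1*107^1 * 1039^1 =10783781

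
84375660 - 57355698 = 27019962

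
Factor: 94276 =2^2*7^2*13^1*37^1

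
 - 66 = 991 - 1057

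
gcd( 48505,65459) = 1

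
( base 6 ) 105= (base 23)1I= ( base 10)41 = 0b101001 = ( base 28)1d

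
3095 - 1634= 1461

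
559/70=7 + 69/70 = 7.99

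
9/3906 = 1/434 = 0.00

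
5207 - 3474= 1733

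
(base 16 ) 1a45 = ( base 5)203400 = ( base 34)5RR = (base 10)6725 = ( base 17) 164a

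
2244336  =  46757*48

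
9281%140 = 41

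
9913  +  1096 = 11009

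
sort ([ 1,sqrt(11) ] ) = [ 1,  sqrt( 11) ] 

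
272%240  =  32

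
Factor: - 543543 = -3^1*7^1*11^1*13^1*181^1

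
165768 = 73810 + 91958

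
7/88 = 7/88 = 0.08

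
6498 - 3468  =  3030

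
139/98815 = 139/98815 = 0.00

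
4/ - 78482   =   - 2/39241 = - 0.00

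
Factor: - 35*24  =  -840=- 2^3*3^1*5^1*7^1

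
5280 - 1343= 3937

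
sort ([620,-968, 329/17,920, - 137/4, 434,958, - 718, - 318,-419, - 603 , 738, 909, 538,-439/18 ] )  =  [ - 968,- 718,-603, - 419, - 318 , - 137/4,  -  439/18,329/17,434, 538 , 620,  738, 909  ,  920,958 ] 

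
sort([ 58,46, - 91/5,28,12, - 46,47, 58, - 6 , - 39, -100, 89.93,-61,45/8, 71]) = [ -100, - 61, - 46, - 39, - 91/5, - 6,  45/8, 12, 28,46,47,58,58,71,  89.93]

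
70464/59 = 70464/59 = 1194.31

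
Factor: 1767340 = 2^2*5^1*97^1*911^1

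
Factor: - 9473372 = - 2^2*29^1 * 81667^1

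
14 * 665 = 9310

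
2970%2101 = 869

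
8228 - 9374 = -1146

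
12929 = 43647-30718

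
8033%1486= 603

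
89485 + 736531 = 826016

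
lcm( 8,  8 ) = 8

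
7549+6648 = 14197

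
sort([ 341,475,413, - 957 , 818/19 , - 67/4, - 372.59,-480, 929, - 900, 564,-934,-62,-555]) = [ - 957,  -  934,  -  900, - 555,  -  480,- 372.59, - 62, - 67/4,818/19, 341, 413, 475,564, 929]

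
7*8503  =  59521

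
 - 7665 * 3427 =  - 26267955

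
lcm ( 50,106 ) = 2650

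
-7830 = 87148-94978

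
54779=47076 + 7703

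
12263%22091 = 12263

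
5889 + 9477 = 15366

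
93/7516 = 93/7516 = 0.01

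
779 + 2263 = 3042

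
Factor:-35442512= -2^4*7^1*47^1*6733^1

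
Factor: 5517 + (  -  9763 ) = -2^1*11^1*193^1=   -4246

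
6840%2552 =1736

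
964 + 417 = 1381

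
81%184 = 81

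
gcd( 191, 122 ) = 1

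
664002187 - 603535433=60466754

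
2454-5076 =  - 2622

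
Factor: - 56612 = -2^2*14153^1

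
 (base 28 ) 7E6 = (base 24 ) a56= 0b1011011111110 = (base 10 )5886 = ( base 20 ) ee6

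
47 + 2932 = 2979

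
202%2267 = 202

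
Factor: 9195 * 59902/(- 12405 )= -36719926/827 = -  2^1*61^1 *491^1 *613^1 * 827^ ( - 1)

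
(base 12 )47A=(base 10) 670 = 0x29E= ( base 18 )214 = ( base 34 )JO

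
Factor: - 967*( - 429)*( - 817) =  - 3^1*11^1*13^1*19^1*43^1*967^1 = - 338926731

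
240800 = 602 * 400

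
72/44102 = 36/22051= 0.00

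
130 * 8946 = 1162980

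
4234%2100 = 34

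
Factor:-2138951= - 593^1*3607^1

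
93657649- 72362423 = 21295226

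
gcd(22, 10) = 2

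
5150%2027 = 1096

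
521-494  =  27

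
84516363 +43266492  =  127782855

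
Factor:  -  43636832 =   -  2^5*67^1*20353^1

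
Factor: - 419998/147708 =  - 2^( - 1)* 3^(-2 )*11^( - 1)*563^1 =- 563/198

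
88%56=32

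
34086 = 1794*19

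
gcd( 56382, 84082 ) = 2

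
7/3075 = 7/3075 = 0.00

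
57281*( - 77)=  - 4410637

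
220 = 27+193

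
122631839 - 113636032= 8995807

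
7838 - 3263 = 4575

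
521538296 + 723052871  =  1244591167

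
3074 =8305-5231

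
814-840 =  -26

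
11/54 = 11/54 = 0.20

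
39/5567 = 39/5567 = 0.01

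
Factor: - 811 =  - 811^1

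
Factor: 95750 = 2^1*5^3 *383^1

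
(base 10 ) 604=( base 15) 2a4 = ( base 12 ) 424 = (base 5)4404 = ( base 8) 1134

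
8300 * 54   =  448200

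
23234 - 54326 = -31092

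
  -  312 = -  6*52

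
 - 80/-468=20/117 = 0.17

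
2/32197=2/32197 = 0.00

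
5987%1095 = 512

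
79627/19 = 4190+17/19 = 4190.89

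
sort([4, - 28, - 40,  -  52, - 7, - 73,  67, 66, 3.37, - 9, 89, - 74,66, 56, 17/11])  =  [ - 74, - 73,- 52, - 40, - 28, - 9, - 7, 17/11, 3.37,4,56,66, 66, 67, 89]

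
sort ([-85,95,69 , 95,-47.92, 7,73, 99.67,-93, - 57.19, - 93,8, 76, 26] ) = [-93,-93, - 85, -57.19,-47.92, 7, 8,26, 69, 73, 76,95, 95,99.67 ]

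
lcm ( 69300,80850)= 485100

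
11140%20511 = 11140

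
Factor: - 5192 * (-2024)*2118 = 22257231744 = 2^7 * 3^1 * 11^2*23^1*59^1 * 353^1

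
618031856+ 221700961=839732817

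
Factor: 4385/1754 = 2^( - 1 )*5^1= 5/2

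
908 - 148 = 760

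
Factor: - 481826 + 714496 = 232670 = 2^1*5^1*53^1*439^1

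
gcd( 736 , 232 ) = 8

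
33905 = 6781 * 5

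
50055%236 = 23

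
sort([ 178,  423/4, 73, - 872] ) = [ - 872,73, 423/4, 178]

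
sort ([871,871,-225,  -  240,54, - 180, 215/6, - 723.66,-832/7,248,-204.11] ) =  [  -  723.66, - 240, - 225, - 204.11, - 180, - 832/7, 215/6,54 , 248,871, 871] 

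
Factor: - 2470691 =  - 2470691^1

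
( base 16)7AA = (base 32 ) 1TA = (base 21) 499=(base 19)585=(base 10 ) 1962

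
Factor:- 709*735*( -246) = 2^1*3^2*5^1*7^2*41^1*709^1 =128194290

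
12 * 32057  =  384684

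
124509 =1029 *121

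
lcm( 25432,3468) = 76296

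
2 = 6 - 4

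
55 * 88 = 4840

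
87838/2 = 43919 = 43919.00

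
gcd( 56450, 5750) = 50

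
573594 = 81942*7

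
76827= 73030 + 3797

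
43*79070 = 3400010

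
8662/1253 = 6 + 1144/1253 = 6.91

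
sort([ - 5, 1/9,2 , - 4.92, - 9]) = [ - 9, - 5, - 4.92, 1/9, 2]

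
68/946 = 34/473=0.07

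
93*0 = 0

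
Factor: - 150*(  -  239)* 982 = 2^2*3^1*5^2 *239^1*491^1 =35204700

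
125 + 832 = 957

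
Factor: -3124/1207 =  - 44/17 = -  2^2*11^1*17^(-1 )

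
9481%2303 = 269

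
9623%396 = 119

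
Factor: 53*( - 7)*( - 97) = 7^1*53^1*97^1= 35987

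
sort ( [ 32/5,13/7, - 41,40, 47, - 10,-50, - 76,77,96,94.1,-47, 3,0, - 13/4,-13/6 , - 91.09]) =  [-91.09,- 76, - 50,-47,  -  41,- 10,-13/4,-13/6,0, 13/7,3, 32/5,40, 47, 77,94.1,96]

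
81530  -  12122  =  69408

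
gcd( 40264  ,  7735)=7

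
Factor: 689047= 73^1*9439^1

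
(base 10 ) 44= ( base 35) 19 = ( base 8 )54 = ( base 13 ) 35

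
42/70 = 3/5 = 0.60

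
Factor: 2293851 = 3^1*7^1 * 19^1*5749^1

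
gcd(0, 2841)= 2841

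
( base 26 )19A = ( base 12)648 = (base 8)1630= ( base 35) qa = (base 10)920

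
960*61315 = 58862400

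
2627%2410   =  217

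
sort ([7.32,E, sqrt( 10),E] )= [ E,E, sqrt( 10 ),7.32 ]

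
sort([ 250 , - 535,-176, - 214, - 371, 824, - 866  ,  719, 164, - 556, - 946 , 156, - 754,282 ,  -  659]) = [ - 946, - 866,  -  754, - 659, - 556, - 535, -371, - 214, - 176,  156,164,250, 282, 719, 824] 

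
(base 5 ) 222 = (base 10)62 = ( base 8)76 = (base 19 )35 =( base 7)116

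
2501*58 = 145058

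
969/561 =1 + 8/11  =  1.73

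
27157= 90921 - 63764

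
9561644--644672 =10206316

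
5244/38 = 138 = 138.00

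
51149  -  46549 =4600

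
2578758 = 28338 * 91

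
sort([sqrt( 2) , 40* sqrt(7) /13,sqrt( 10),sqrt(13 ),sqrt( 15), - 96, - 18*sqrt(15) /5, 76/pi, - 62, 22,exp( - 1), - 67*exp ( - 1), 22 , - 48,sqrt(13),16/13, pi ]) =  [ - 96, - 62, - 48 ,-67*exp(  -  1), - 18*sqrt( 15)/5,  exp ( - 1), 16/13, sqrt( 2),pi, sqrt( 10 ), sqrt( 13),sqrt(13 ), sqrt ( 15), 40 *sqrt( 7) /13, 22, 22, 76/pi]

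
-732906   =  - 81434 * 9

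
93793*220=20634460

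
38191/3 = 38191/3 = 12730.33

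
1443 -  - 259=1702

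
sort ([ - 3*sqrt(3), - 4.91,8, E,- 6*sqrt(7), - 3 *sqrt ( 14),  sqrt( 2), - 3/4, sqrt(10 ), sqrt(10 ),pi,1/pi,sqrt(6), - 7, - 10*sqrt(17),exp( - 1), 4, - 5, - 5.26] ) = [ - 10*sqrt(17), - 6 * sqrt( 7 ),  -  3*sqrt(14 ),  -  7, - 5.26, - 3 * sqrt(3 ),-5, - 4.91 , - 3/4, 1/pi, exp( - 1) , sqrt( 2), sqrt( 6 ),E,pi,  sqrt( 10 ),sqrt( 10 ), 4 , 8]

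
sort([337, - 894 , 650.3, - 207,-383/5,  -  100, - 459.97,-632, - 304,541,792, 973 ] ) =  [ - 894, - 632, - 459.97, - 304, - 207, -100, - 383/5,337,541,650.3,  792,973] 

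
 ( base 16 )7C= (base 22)5e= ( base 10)124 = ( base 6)324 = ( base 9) 147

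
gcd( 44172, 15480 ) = 36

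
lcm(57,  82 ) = 4674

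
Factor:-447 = -3^1*149^1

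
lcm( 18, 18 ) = 18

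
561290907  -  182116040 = 379174867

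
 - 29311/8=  - 3664 + 1/8  =  - 3663.88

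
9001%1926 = 1297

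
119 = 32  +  87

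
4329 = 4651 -322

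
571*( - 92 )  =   - 52532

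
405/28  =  14 + 13/28= 14.46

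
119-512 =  -393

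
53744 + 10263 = 64007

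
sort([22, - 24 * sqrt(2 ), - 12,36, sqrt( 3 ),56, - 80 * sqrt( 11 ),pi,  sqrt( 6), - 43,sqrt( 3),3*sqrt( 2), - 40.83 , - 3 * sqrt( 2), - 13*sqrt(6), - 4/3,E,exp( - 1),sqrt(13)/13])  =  [ - 80*sqrt( 11), - 43, - 40.83, - 24*sqrt( 2),  -  13 * sqrt( 6 ),  -  12, - 3*sqrt(2 ), - 4/3,sqrt( 13 ) /13,exp( - 1),sqrt(3), sqrt( 3 ),  sqrt( 6),E,pi, 3 * sqrt (2 ),22, 36,56 ] 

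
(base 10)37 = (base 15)27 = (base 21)1G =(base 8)45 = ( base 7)52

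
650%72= 2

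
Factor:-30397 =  - 113^1*269^1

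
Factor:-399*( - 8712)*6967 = 24217905096 =2^3*3^3*7^1*11^2*19^1*6967^1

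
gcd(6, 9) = 3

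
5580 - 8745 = - 3165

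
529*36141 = 19118589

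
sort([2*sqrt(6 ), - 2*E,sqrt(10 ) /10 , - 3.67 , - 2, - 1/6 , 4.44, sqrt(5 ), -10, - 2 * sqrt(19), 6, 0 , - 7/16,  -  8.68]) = [ -10, - 2*sqrt( 19), - 8.68, - 2*E,-3.67,-2 , - 7/16, - 1/6,0,sqrt(10)/10 , sqrt( 5 ),  4.44,2*sqrt( 6),6]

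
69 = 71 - 2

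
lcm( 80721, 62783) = 565047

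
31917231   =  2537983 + 29379248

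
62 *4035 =250170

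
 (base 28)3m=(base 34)34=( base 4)1222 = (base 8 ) 152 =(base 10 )106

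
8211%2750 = 2711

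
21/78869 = 3/11267 =0.00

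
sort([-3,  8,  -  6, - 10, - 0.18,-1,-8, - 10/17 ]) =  [-10,- 8, - 6,- 3,-1, -10/17,- 0.18, 8]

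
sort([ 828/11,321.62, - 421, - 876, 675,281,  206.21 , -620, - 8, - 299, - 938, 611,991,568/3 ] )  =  [ - 938, - 876, - 620, - 421, -299, - 8,828/11,568/3, 206.21,281,321.62, 611,675,  991]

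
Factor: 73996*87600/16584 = 2^3*5^2*13^1*73^1*691^ ( - 1) * 1423^1 = 270085400/691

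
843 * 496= 418128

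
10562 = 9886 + 676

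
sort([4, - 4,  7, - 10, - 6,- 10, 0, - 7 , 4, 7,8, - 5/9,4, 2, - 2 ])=[ - 10,-10, - 7,-6, - 4, -2 , - 5/9,0, 2, 4,4,4,  7, 7, 8] 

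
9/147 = 3/49  =  0.06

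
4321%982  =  393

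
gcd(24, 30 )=6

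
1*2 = 2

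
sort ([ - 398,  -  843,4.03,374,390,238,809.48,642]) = [ - 843,-398,4.03,  238 , 374, 390,642,809.48]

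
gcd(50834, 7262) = 7262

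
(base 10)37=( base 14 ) 29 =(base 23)1e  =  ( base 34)13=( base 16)25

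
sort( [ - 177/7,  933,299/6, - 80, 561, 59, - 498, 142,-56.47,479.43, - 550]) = [  -  550, - 498, - 80, - 56.47, - 177/7,299/6, 59,142,479.43,561,933 ]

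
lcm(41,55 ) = 2255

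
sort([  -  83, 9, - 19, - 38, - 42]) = [ - 83, - 42 ,- 38, - 19,9]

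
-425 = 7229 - 7654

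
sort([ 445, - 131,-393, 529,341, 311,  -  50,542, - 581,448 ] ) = [ - 581, - 393, - 131 ,-50,311, 341,445,448, 529,542 ]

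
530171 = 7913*67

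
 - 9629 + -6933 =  - 16562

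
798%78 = 18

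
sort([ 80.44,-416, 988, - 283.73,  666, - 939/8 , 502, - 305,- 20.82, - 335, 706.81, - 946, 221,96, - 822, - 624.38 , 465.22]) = [ -946, - 822, - 624.38, - 416, - 335,-305,- 283.73, - 939/8, - 20.82, 80.44, 96,221,465.22, 502, 666, 706.81, 988]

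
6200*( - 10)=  - 62000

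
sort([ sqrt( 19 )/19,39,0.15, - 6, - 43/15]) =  [ - 6, - 43/15,  0.15, sqrt( 19)/19 , 39] 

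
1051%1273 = 1051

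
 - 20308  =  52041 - 72349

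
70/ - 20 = - 4 + 1/2 = - 3.50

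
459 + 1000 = 1459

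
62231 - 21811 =40420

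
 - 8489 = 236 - 8725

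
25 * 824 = 20600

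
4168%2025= 118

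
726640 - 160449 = 566191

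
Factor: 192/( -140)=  - 48/35  =  - 2^4*3^1*5^( - 1)*7^(-1)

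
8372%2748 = 128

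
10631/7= 10631/7=1518.71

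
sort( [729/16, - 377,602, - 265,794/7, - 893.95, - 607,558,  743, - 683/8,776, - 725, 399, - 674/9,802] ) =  [ - 893.95,-725, - 607, - 377, - 265, - 683/8, - 674/9, 729/16, 794/7, 399, 558,  602, 743,  776 , 802]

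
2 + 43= 45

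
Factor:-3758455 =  - 5^1*751691^1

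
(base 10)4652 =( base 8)11054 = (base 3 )20101022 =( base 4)1020230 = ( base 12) 2838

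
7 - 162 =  - 155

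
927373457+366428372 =1293801829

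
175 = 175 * 1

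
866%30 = 26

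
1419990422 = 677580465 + 742409957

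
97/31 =3 + 4/31 = 3.13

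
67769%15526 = 5665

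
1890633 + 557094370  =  558985003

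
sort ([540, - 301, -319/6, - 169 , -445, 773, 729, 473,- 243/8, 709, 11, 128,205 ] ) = [ - 445,-301, - 169, - 319/6, - 243/8, 11,  128, 205,473, 540, 709,729, 773]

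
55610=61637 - 6027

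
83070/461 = 83070/461 = 180.20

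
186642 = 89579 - -97063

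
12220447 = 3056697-  -  9163750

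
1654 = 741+913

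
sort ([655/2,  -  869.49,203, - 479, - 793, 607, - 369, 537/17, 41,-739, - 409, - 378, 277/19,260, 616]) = [  -  869.49, - 793,-739, - 479, - 409,-378, - 369, 277/19, 537/17, 41, 203, 260 , 655/2, 607,616] 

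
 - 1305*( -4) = 5220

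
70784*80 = 5662720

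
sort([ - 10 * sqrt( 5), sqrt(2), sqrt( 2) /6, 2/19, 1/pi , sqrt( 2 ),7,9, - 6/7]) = [-10*sqrt (5 ),-6/7,2/19, sqrt( 2 )/6, 1/pi,  sqrt( 2), sqrt( 2 ),7,9]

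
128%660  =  128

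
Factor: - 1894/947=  - 2^1   =  - 2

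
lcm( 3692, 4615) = 18460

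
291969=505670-213701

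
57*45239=2578623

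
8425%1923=733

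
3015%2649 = 366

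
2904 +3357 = 6261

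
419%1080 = 419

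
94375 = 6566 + 87809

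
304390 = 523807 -219417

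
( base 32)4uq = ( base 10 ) 5082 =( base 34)4DG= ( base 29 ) 617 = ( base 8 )11732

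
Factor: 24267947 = 11^1 *31^1*71167^1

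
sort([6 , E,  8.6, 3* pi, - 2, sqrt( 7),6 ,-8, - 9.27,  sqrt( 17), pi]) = [ - 9.27,-8, - 2,  sqrt( 7 ),E, pi, sqrt( 17), 6, 6,8.6, 3*pi ] 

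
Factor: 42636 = 2^2*3^1*11^1 * 17^1 * 19^1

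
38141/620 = 61+321/620 = 61.52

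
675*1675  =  1130625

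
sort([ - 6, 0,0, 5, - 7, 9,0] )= [ - 7, - 6,0, 0, 0, 5, 9]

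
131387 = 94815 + 36572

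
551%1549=551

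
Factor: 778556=2^2*151^1*1289^1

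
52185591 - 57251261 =-5065670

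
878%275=53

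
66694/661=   66694/661 = 100.90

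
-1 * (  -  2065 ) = 2065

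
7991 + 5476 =13467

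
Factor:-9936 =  - 2^4*3^3 * 23^1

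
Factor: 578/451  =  2^1*11^(- 1 )*17^2*41^ ( - 1 ) 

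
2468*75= 185100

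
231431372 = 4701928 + 226729444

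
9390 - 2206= 7184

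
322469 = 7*46067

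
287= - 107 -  - 394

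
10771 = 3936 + 6835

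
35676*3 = 107028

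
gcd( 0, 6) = 6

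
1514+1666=3180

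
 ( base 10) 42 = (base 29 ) 1D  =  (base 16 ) 2A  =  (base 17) 28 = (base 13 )33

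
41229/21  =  1963 + 2/7=   1963.29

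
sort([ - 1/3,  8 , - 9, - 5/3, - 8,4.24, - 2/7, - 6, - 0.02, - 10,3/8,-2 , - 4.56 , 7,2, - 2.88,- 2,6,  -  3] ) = [-10, - 9, - 8, - 6, - 4.56,  -  3, - 2.88, - 2, - 2, -5/3,-1/3, - 2/7, - 0.02, 3/8,  2,4.24,6 , 7,8]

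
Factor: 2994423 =3^1*283^1 *3527^1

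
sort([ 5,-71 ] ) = [ - 71,5]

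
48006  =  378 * 127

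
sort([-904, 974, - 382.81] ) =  [ - 904, - 382.81, 974 ]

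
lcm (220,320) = 3520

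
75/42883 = 75/42883 = 0.00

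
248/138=1 + 55/69 = 1.80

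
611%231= 149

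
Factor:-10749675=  - 3^1*5^2*143329^1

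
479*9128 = 4372312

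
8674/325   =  26 + 224/325=26.69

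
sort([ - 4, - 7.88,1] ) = [ - 7.88, - 4,1]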